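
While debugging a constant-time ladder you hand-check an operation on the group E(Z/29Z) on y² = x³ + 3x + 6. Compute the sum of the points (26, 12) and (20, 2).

(26, 12) + (20, 2). λ = (2 - 12)/(20 - 26) ≡ 19/23 mod 29. 23⁻¹ ≡ 24 (mod 29), so λ ≡ 21.
  x = λ² - 26 - 20 = 441 - 46 ≡ 18; y = λ·(26 - 18) - 12 ≡ 11. → (18, 11)

(18, 11)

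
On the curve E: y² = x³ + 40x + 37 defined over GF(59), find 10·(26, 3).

Write Q = (26, 3).
Repeated addition: build up to 10Q.
2Q: tangent at (26, 3): λ = (3·26² + 40)/(2·3) ≡ 3/6. 6⁻¹ ≡ 10 (mod 59), so λ ≡ 3·10 ≡ 30.
  x = λ² - 26 - 26 = 900 - 52 ≡ 22; y = λ·(26 - 22) - 3 ≡ 58. → (22, 58)
3Q: (22, 58) + (26, 3). λ = (3 - 58)/(26 - 22) ≡ 4/4 mod 59. 4⁻¹ ≡ 15 (mod 59), so λ ≡ 1.
  x = λ² - 22 - 26 = 1 - 48 ≡ 12; y = λ·(22 - 12) - 58 ≡ 11. → (12, 11)
4Q: (12, 11) + (26, 3). λ = (3 - 11)/(26 - 12) ≡ 51/14 mod 59. 14⁻¹ ≡ 38 (mod 59) since 14·38 = 532 ≡ 1, so λ ≡ 50.
  x = λ² - 12 - 26 = 2500 - 38 ≡ 43; y = λ·(12 - 43) - 11 ≡ 32. → (43, 32)
5Q: (43, 32) + (26, 3). λ = (3 - 32)/(26 - 43) ≡ 30/42 mod 59. 42⁻¹ ≡ 52 (mod 59), so λ ≡ 26.
  x = λ² - 43 - 26 = 676 - 69 ≡ 17; y = λ·(43 - 17) - 32 ≡ 54. → (17, 54)
6Q: (17, 54) + (26, 3). λ = (3 - 54)/(26 - 17) ≡ 8/9 mod 59. 9⁻¹ ≡ 46 (mod 59) since 9·46 = 414 ≡ 1, so λ ≡ 14.
  x = λ² - 17 - 26 = 196 - 43 ≡ 35; y = λ·(17 - 35) - 54 ≡ 48. → (35, 48)
7Q: (35, 48) + (26, 3). λ = (3 - 48)/(26 - 35) ≡ 14/50 mod 59. 50⁻¹ ≡ 13 (mod 59) since 50·13 = 650 ≡ 1, so λ ≡ 5.
  x = λ² - 35 - 26 = 25 - 61 ≡ 23; y = λ·(35 - 23) - 48 ≡ 12. → (23, 12)
8Q: (23, 12) + (26, 3). λ = (3 - 12)/(26 - 23) ≡ 50/3 mod 59. 3⁻¹ ≡ 20 (mod 59), so λ ≡ 56.
  x = λ² - 23 - 26 = 3136 - 49 ≡ 19; y = λ·(23 - 19) - 12 ≡ 35. → (19, 35)
9Q: (19, 35) + (26, 3). λ = (3 - 35)/(26 - 19) ≡ 27/7 mod 59. 7⁻¹ ≡ 17 (mod 59) since 7·17 = 119 ≡ 1, so λ ≡ 46.
  x = λ² - 19 - 26 = 2116 - 45 ≡ 6; y = λ·(19 - 6) - 35 ≡ 32. → (6, 32)
10Q: (6, 32) + (26, 3). λ = (3 - 32)/(26 - 6) ≡ 30/20 mod 59. 20⁻¹ ≡ 3 (mod 59), so λ ≡ 31.
  x = λ² - 6 - 26 = 961 - 32 ≡ 44; y = λ·(6 - 44) - 32 ≡ 29. → (44, 29)

(44, 29)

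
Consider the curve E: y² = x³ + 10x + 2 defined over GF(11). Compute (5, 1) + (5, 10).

O

The two points share x = 5 and their y-coordinates satisfy 1 + 10 ≡ 0 (mod 11), so they are inverses. Their sum is O.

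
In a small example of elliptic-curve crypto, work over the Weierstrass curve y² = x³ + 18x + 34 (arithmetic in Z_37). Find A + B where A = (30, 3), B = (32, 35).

(9, 0)

(30, 3) + (32, 35). λ = (35 - 3)/(32 - 30) ≡ 32/2 mod 37. 2⁻¹ ≡ 19 (mod 37), so λ ≡ 16.
  x = λ² - 30 - 32 = 256 - 62 ≡ 9; y = λ·(30 - 9) - 3 ≡ 0. → (9, 0)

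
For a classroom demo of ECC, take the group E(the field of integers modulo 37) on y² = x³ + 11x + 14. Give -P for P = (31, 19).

-(31, 19) = (31, -19 mod 37) = (31, 18).

(31, 18)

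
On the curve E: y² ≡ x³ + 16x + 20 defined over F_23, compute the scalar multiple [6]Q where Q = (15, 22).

(8, 4)

Double-and-add on 6 = (110)₂. Start with Q = (15, 22) for the leading 1-bit.
double: tangent at (15, 22): λ = (3·15² + 16)/(2·22) ≡ 1/21. 21⁻¹ ≡ 11 (mod 23), so λ ≡ 1·11 ≡ 11.
  x = λ² - 15 - 15 = 121 - 30 ≡ 22; y = λ·(15 - 22) - 22 ≡ 16. → (22, 16)
add Q: (22, 16) + (15, 22). λ = (22 - 16)/(15 - 22) ≡ 6/16 mod 23. 16⁻¹ ≡ 13 (mod 23), so λ ≡ 9.
  x = λ² - 22 - 15 = 81 - 37 ≡ 21; y = λ·(22 - 21) - 16 ≡ 16. → (21, 16)
double: tangent at (21, 16): λ = (3·21² + 16)/(2·16) ≡ 5/9. 9⁻¹ ≡ 18 (mod 23), so λ ≡ 5·18 ≡ 21.
  x = λ² - 21 - 21 = 441 - 42 ≡ 8; y = λ·(21 - 8) - 16 ≡ 4. → (8, 4)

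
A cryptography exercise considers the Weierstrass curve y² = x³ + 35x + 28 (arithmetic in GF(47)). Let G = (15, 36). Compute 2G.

(2, 23)

tangent at (15, 36): λ = (3·15² + 35)/(2·36) ≡ 5/25. 25⁻¹ ≡ 32 (mod 47) since 25·32 = 800 ≡ 1, so λ ≡ 5·32 ≡ 19.
  x = λ² - 15 - 15 = 361 - 30 ≡ 2; y = λ·(15 - 2) - 36 ≡ 23. → (2, 23)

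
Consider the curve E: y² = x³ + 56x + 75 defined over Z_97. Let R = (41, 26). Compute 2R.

tangent at (41, 26): λ = (3·41² + 56)/(2·26) ≡ 55/52. 52⁻¹ ≡ 28 (mod 97) since 52·28 = 1456 ≡ 1, so λ ≡ 55·28 ≡ 85.
  x = λ² - 41 - 41 = 7225 - 82 ≡ 62; y = λ·(41 - 62) - 26 ≡ 32. → (62, 32)

(62, 32)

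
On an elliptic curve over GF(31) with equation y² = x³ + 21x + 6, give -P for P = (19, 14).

-(19, 14) = (19, -14 mod 31) = (19, 17).

(19, 17)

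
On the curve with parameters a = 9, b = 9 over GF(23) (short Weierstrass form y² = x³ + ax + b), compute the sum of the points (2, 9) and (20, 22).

(5, 8)

(2, 9) + (20, 22). λ = (22 - 9)/(20 - 2) ≡ 13/18 mod 23. 18⁻¹ ≡ 9 (mod 23) since 18·9 = 162 ≡ 1, so λ ≡ 2.
  x = λ² - 2 - 20 = 4 - 22 ≡ 5; y = λ·(2 - 5) - 9 ≡ 8. → (5, 8)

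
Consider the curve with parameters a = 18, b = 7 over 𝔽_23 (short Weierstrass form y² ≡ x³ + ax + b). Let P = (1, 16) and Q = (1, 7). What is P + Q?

O

The two points share x = 1 and their y-coordinates satisfy 16 + 7 ≡ 0 (mod 23), so they are inverses. Their sum is the point at infinity.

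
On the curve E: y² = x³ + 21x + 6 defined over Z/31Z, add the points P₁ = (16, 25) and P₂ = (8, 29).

(16, 25) + (8, 29). λ = (29 - 25)/(8 - 16) ≡ 4/23 mod 31. 23⁻¹ ≡ 27 (mod 31), so λ ≡ 15.
  x = λ² - 16 - 8 = 225 - 24 ≡ 15; y = λ·(16 - 15) - 25 ≡ 21. → (15, 21)

(15, 21)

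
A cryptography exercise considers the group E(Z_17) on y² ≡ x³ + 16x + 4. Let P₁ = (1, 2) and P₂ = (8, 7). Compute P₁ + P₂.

(4, 8)

(1, 2) + (8, 7). λ = (7 - 2)/(8 - 1) ≡ 5/7 mod 17. 7⁻¹ ≡ 5 (mod 17), so λ ≡ 8.
  x = λ² - 1 - 8 = 64 - 9 ≡ 4; y = λ·(1 - 4) - 2 ≡ 8. → (4, 8)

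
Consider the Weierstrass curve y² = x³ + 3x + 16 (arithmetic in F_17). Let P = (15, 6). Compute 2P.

(13, 5)

tangent at (15, 6): λ = (3·15² + 3)/(2·6) ≡ 15/12. 12⁻¹ ≡ 10 (mod 17), so λ ≡ 15·10 ≡ 14.
  x = λ² - 15 - 15 = 196 - 30 ≡ 13; y = λ·(15 - 13) - 6 ≡ 5. → (13, 5)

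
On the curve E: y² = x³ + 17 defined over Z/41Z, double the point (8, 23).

(17, 25)

tangent at (8, 23): λ = (3·8² + 0)/(2·23) ≡ 28/5. 5⁻¹ ≡ 33 (mod 41) since 5·33 = 165 ≡ 1, so λ ≡ 28·33 ≡ 22.
  x = λ² - 8 - 8 = 484 - 16 ≡ 17; y = λ·(8 - 17) - 23 ≡ 25. → (17, 25)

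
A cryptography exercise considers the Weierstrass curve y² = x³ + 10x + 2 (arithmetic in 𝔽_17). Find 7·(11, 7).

(15, 12)

Write Q = (11, 7).
Double-and-add on 7 = (111)₂. Start with Q = (11, 7) for the leading 1-bit.
double: tangent at (11, 7): λ = (3·11² + 10)/(2·7) ≡ 16/14. 14⁻¹ ≡ 11 (mod 17), so λ ≡ 16·11 ≡ 6.
  x = λ² - 11 - 11 = 36 - 22 ≡ 14; y = λ·(11 - 14) - 7 ≡ 9. → (14, 9)
add Q: (14, 9) + (11, 7). λ = (7 - 9)/(11 - 14) ≡ 15/14 mod 17. 14⁻¹ ≡ 11 (mod 17), so λ ≡ 12.
  x = λ² - 14 - 11 = 144 - 25 ≡ 0; y = λ·(14 - 0) - 9 ≡ 6. → (0, 6)
double: tangent at (0, 6): λ = (3·0² + 10)/(2·6) ≡ 10/12. 12⁻¹ ≡ 10 (mod 17), so λ ≡ 10·10 ≡ 15.
  x = λ² - 0 - 0 = 225 - 0 ≡ 4; y = λ·(0 - 4) - 6 ≡ 2. → (4, 2)
add Q: (4, 2) + (11, 7). λ = (7 - 2)/(11 - 4) ≡ 5/7 mod 17. 7⁻¹ ≡ 5 (mod 17), so λ ≡ 8.
  x = λ² - 4 - 11 = 64 - 15 ≡ 15; y = λ·(4 - 15) - 2 ≡ 12. → (15, 12)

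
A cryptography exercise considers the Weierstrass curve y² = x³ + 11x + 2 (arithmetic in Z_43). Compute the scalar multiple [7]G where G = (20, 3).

Double-and-add on 7 = (111)₂. Start with G = (20, 3) for the leading 1-bit.
double: tangent at (20, 3): λ = (3·20² + 11)/(2·3) ≡ 7/6. 6⁻¹ ≡ 36 (mod 43) since 6·36 = 216 ≡ 1, so λ ≡ 7·36 ≡ 37.
  x = λ² - 20 - 20 = 1369 - 40 ≡ 39; y = λ·(20 - 39) - 3 ≡ 25. → (39, 25)
add G: (39, 25) + (20, 3). λ = (3 - 25)/(20 - 39) ≡ 21/24 mod 43. 24⁻¹ ≡ 9 (mod 43) since 24·9 = 216 ≡ 1, so λ ≡ 17.
  x = λ² - 39 - 20 = 289 - 59 ≡ 15; y = λ·(39 - 15) - 25 ≡ 39. → (15, 39)
double: tangent at (15, 39): λ = (3·15² + 11)/(2·39) ≡ 41/35. 35⁻¹ ≡ 16 (mod 43), so λ ≡ 41·16 ≡ 11.
  x = λ² - 15 - 15 = 121 - 30 ≡ 5; y = λ·(15 - 5) - 39 ≡ 28. → (5, 28)
add G: (5, 28) + (20, 3). λ = (3 - 28)/(20 - 5) ≡ 18/15 mod 43. 15⁻¹ ≡ 23 (mod 43), so λ ≡ 27.
  x = λ² - 5 - 20 = 729 - 25 ≡ 16; y = λ·(5 - 16) - 28 ≡ 19. → (16, 19)

(16, 19)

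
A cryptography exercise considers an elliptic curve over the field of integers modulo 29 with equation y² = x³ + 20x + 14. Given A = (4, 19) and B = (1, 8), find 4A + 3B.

First 4A:
Repeated addition: build up to 4A.
2A: tangent at (4, 19): λ = (3·4² + 20)/(2·19) ≡ 10/9. 9⁻¹ ≡ 13 (mod 29), so λ ≡ 10·13 ≡ 14.
  x = λ² - 4 - 4 = 196 - 8 ≡ 14; y = λ·(4 - 14) - 19 ≡ 15. → (14, 15)
3A: (14, 15) + (4, 19). λ = (19 - 15)/(4 - 14) ≡ 4/19 mod 29. 19⁻¹ ≡ 26 (mod 29), so λ ≡ 17.
  x = λ² - 14 - 4 = 289 - 18 ≡ 10; y = λ·(14 - 10) - 15 ≡ 24. → (10, 24)
4A: (10, 24) + (4, 19). λ = (19 - 24)/(4 - 10) ≡ 24/23 mod 29. 23⁻¹ ≡ 24 (mod 29), so λ ≡ 25.
  x = λ² - 10 - 4 = 625 - 14 ≡ 2; y = λ·(10 - 2) - 24 ≡ 2. → (2, 2)
4A = (2, 2).
Next 3B:
Repeated addition: build up to 3B.
2B: tangent at (1, 8): λ = (3·1² + 20)/(2·8) ≡ 23/16. 16⁻¹ ≡ 20 (mod 29), so λ ≡ 23·20 ≡ 25.
  x = λ² - 1 - 1 = 625 - 2 ≡ 14; y = λ·(1 - 14) - 8 ≡ 15. → (14, 15)
3B: (14, 15) + (1, 8). λ = (8 - 15)/(1 - 14) ≡ 22/16 mod 29. 16⁻¹ ≡ 20 (mod 29) since 16·20 = 320 ≡ 1, so λ ≡ 5.
  x = λ² - 14 - 1 = 25 - 15 ≡ 10; y = λ·(14 - 10) - 15 ≡ 5. → (10, 5)
3B = (10, 5).
Finally 4A + 3B:
(2, 2) + (10, 5). λ = (5 - 2)/(10 - 2) ≡ 3/8 mod 29. 8⁻¹ ≡ 11 (mod 29), so λ ≡ 4.
  x = λ² - 2 - 10 = 16 - 12 ≡ 4; y = λ·(2 - 4) - 2 ≡ 19. → (4, 19)

(4, 19)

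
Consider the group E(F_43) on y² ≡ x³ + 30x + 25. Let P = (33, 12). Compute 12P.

Repeated addition: build up to 12P.
2P: tangent at (33, 12): λ = (3·33² + 30)/(2·12) ≡ 29/24. 24⁻¹ ≡ 9 (mod 43) since 24·9 = 216 ≡ 1, so λ ≡ 29·9 ≡ 3.
  x = λ² - 33 - 33 = 9 - 66 ≡ 29; y = λ·(33 - 29) - 12 ≡ 0. → (29, 0)
3P: (29, 0) + (33, 12). λ = (12 - 0)/(33 - 29) ≡ 12/4 mod 43. 4⁻¹ ≡ 11 (mod 43) since 4·11 = 44 ≡ 1, so λ ≡ 3.
  x = λ² - 29 - 33 = 9 - 62 ≡ 33; y = λ·(29 - 33) - 0 ≡ 31. → (33, 31)
4P: (33, 31) + (33, 12): same x and y₁ ≡ -y₂, so the sum is ∞.
5P: ∞ + (33, 12) = (33, 12) (identity).
6P: tangent at (33, 12): λ = (3·33² + 30)/(2·12) ≡ 29/24. 24⁻¹ ≡ 9 (mod 43) since 24·9 = 216 ≡ 1, so λ ≡ 29·9 ≡ 3.
  x = λ² - 33 - 33 = 9 - 66 ≡ 29; y = λ·(33 - 29) - 12 ≡ 0. → (29, 0)
7P: (29, 0) + (33, 12). λ = (12 - 0)/(33 - 29) ≡ 12/4 mod 43. 4⁻¹ ≡ 11 (mod 43), so λ ≡ 3.
  x = λ² - 29 - 33 = 9 - 62 ≡ 33; y = λ·(29 - 33) - 0 ≡ 31. → (33, 31)
8P: (33, 31) + (33, 12): same x and y₁ ≡ -y₂, so the sum is ∞.
9P: ∞ + (33, 12) = (33, 12) (identity).
10P: tangent at (33, 12): λ = (3·33² + 30)/(2·12) ≡ 29/24. 24⁻¹ ≡ 9 (mod 43), so λ ≡ 29·9 ≡ 3.
  x = λ² - 33 - 33 = 9 - 66 ≡ 29; y = λ·(33 - 29) - 12 ≡ 0. → (29, 0)
11P: (29, 0) + (33, 12). λ = (12 - 0)/(33 - 29) ≡ 12/4 mod 43. 4⁻¹ ≡ 11 (mod 43), so λ ≡ 3.
  x = λ² - 29 - 33 = 9 - 62 ≡ 33; y = λ·(29 - 33) - 0 ≡ 31. → (33, 31)
12P: (33, 31) + (33, 12): same x and y₁ ≡ -y₂, so the sum is ∞.

O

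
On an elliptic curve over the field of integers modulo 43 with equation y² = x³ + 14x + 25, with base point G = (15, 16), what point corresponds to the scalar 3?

Repeated addition: build up to 3G.
2G: tangent at (15, 16): λ = (3·15² + 14)/(2·16) ≡ 1/32. 32⁻¹ ≡ 39 (mod 43), so λ ≡ 1·39 ≡ 39.
  x = λ² - 15 - 15 = 1521 - 30 ≡ 29; y = λ·(15 - 29) - 16 ≡ 40. → (29, 40)
3G: (29, 40) + (15, 16). λ = (16 - 40)/(15 - 29) ≡ 19/29 mod 43. 29⁻¹ ≡ 3 (mod 43) since 29·3 = 87 ≡ 1, so λ ≡ 14.
  x = λ² - 29 - 15 = 196 - 44 ≡ 23; y = λ·(29 - 23) - 40 ≡ 1. → (23, 1)

(23, 1)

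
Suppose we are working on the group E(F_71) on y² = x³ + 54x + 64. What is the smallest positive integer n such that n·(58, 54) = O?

6

2P: tangent at (58, 54): λ = (3·58² + 54)/(2·54) ≡ 64/37. 37⁻¹ ≡ 48 (mod 71), so λ ≡ 64·48 ≡ 19.
  x = λ² - 58 - 58 = 361 - 116 ≡ 32; y = λ·(58 - 32) - 54 ≡ 14. → (32, 14)
3P: (32, 14) + (58, 54). λ = (54 - 14)/(58 - 32) ≡ 40/26 mod 71. 26⁻¹ ≡ 41 (mod 71) since 26·41 = 1066 ≡ 1, so λ ≡ 7.
  x = λ² - 32 - 58 = 49 - 90 ≡ 30; y = λ·(32 - 30) - 14 ≡ 0. → (30, 0)
4P: (30, 0) + (58, 54). λ = (54 - 0)/(58 - 30) ≡ 54/28 mod 71. 28⁻¹ ≡ 33 (mod 71), so λ ≡ 7.
  x = λ² - 30 - 58 = 49 - 88 ≡ 32; y = λ·(30 - 32) - 0 ≡ 57. → (32, 57)
5P: (32, 57) + (58, 54). λ = (54 - 57)/(58 - 32) ≡ 68/26 mod 71. 26⁻¹ ≡ 41 (mod 71) since 26·41 = 1066 ≡ 1, so λ ≡ 19.
  x = λ² - 32 - 58 = 361 - 90 ≡ 58; y = λ·(32 - 58) - 57 ≡ 17. → (58, 17)
6P: (58, 17) + (58, 54): same x and y₁ ≡ -y₂, so the sum is O.
6P = O, so the order is 6.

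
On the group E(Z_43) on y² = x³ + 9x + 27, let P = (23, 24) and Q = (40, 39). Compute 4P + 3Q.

(31, 30)

First 4P:
Double-and-add on 4 = (100)₂. Start with P = (23, 24) for the leading 1-bit.
double: tangent at (23, 24): λ = (3·23² + 9)/(2·24) ≡ 5/5. 5⁻¹ ≡ 26 (mod 43), so λ ≡ 5·26 ≡ 1.
  x = λ² - 23 - 23 = 1 - 46 ≡ 41; y = λ·(23 - 41) - 24 ≡ 1. → (41, 1)
double: tangent at (41, 1): λ = (3·41² + 9)/(2·1) ≡ 21/2. 2⁻¹ ≡ 22 (mod 43), so λ ≡ 21·22 ≡ 32.
  x = λ² - 41 - 41 = 1024 - 82 ≡ 39; y = λ·(41 - 39) - 1 ≡ 20. → (39, 20)
4P = (39, 20).
Next 3Q:
Repeated addition: build up to 3Q.
2Q: tangent at (40, 39): λ = (3·40² + 9)/(2·39) ≡ 36/35. 35⁻¹ ≡ 16 (mod 43) since 35·16 = 560 ≡ 1, so λ ≡ 36·16 ≡ 17.
  x = λ² - 40 - 40 = 289 - 80 ≡ 37; y = λ·(40 - 37) - 39 ≡ 12. → (37, 12)
3Q: (37, 12) + (40, 39). λ = (39 - 12)/(40 - 37) ≡ 27/3 mod 43. 3⁻¹ ≡ 29 (mod 43) since 3·29 = 87 ≡ 1, so λ ≡ 9.
  x = λ² - 37 - 40 = 81 - 77 ≡ 4; y = λ·(37 - 4) - 12 ≡ 27. → (4, 27)
3Q = (4, 27).
Finally 4P + 3Q:
(39, 20) + (4, 27). λ = (27 - 20)/(4 - 39) ≡ 7/8 mod 43. 8⁻¹ ≡ 27 (mod 43), so λ ≡ 17.
  x = λ² - 39 - 4 = 289 - 43 ≡ 31; y = λ·(39 - 31) - 20 ≡ 30. → (31, 30)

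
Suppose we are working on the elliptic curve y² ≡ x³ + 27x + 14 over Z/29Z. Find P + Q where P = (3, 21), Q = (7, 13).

(23, 19)

(3, 21) + (7, 13). λ = (13 - 21)/(7 - 3) ≡ 21/4 mod 29. 4⁻¹ ≡ 22 (mod 29), so λ ≡ 27.
  x = λ² - 3 - 7 = 729 - 10 ≡ 23; y = λ·(3 - 23) - 21 ≡ 19. → (23, 19)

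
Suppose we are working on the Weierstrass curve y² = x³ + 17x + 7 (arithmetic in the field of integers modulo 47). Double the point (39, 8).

(37, 24)

tangent at (39, 8): λ = (3·39² + 17)/(2·8) ≡ 21/16. 16⁻¹ ≡ 3 (mod 47), so λ ≡ 21·3 ≡ 16.
  x = λ² - 39 - 39 = 256 - 78 ≡ 37; y = λ·(39 - 37) - 8 ≡ 24. → (37, 24)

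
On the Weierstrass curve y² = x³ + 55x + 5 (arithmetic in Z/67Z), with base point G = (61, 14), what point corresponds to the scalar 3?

(13, 61)

Repeated addition: build up to 3G.
2G: tangent at (61, 14): λ = (3·61² + 55)/(2·14) ≡ 29/28. 28⁻¹ ≡ 12 (mod 67), so λ ≡ 29·12 ≡ 13.
  x = λ² - 61 - 61 = 169 - 122 ≡ 47; y = λ·(61 - 47) - 14 ≡ 34. → (47, 34)
3G: (47, 34) + (61, 14). λ = (14 - 34)/(61 - 47) ≡ 47/14 mod 67. 14⁻¹ ≡ 24 (mod 67) since 14·24 = 336 ≡ 1, so λ ≡ 56.
  x = λ² - 47 - 61 = 3136 - 108 ≡ 13; y = λ·(47 - 13) - 34 ≡ 61. → (13, 61)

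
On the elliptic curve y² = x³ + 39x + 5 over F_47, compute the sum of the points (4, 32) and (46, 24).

(24, 30)

(4, 32) + (46, 24). λ = (24 - 32)/(46 - 4) ≡ 39/42 mod 47. 42⁻¹ ≡ 28 (mod 47) since 42·28 = 1176 ≡ 1, so λ ≡ 11.
  x = λ² - 4 - 46 = 121 - 50 ≡ 24; y = λ·(4 - 24) - 32 ≡ 30. → (24, 30)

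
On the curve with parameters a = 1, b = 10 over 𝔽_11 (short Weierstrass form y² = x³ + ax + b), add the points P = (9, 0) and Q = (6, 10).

(9, 0) + (6, 10). λ = (10 - 0)/(6 - 9) ≡ 10/8 mod 11. 8⁻¹ ≡ 7 (mod 11) since 8·7 = 56 ≡ 1, so λ ≡ 4.
  x = λ² - 9 - 6 = 16 - 15 ≡ 1; y = λ·(9 - 1) - 0 ≡ 10. → (1, 10)

(1, 10)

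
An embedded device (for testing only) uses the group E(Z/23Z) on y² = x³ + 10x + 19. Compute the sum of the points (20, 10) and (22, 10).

(20, 10) + (22, 10). λ = (10 - 10)/(22 - 20) ≡ 0/2 mod 23. 2⁻¹ ≡ 12 (mod 23), so λ ≡ 0.
  x = λ² - 20 - 22 = 0 - 42 ≡ 4; y = λ·(20 - 4) - 10 ≡ 13. → (4, 13)

(4, 13)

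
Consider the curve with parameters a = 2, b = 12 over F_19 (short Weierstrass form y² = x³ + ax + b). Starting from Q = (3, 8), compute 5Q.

(3, 11)

Repeated addition: build up to 5Q.
2Q: tangent at (3, 8): λ = (3·3² + 2)/(2·8) ≡ 10/16. 16⁻¹ ≡ 6 (mod 19) since 16·6 = 96 ≡ 1, so λ ≡ 10·6 ≡ 3.
  x = λ² - 3 - 3 = 9 - 6 ≡ 3; y = λ·(3 - 3) - 8 ≡ 11. → (3, 11)
3Q: (3, 11) + (3, 8): same x and y₁ ≡ -y₂, so the sum is O.
4Q: O + (3, 8) = (3, 8) (identity).
5Q: tangent at (3, 8): λ = (3·3² + 2)/(2·8) ≡ 10/16. 16⁻¹ ≡ 6 (mod 19), so λ ≡ 10·6 ≡ 3.
  x = λ² - 3 - 3 = 9 - 6 ≡ 3; y = λ·(3 - 3) - 8 ≡ 11. → (3, 11)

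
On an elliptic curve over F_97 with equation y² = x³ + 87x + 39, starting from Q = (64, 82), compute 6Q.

(59, 62)

Double-and-add on 6 = (110)₂. Start with Q = (64, 82) for the leading 1-bit.
double: tangent at (64, 82): λ = (3·64² + 87)/(2·82) ≡ 56/67. 67⁻¹ ≡ 42 (mod 97), so λ ≡ 56·42 ≡ 24.
  x = λ² - 64 - 64 = 576 - 128 ≡ 60; y = λ·(64 - 60) - 82 ≡ 14. → (60, 14)
add Q: (60, 14) + (64, 82). λ = (82 - 14)/(64 - 60) ≡ 68/4 mod 97. 4⁻¹ ≡ 73 (mod 97), so λ ≡ 17.
  x = λ² - 60 - 64 = 289 - 124 ≡ 68; y = λ·(60 - 68) - 14 ≡ 44. → (68, 44)
double: tangent at (68, 44): λ = (3·68² + 87)/(2·44) ≡ 88/88. 88⁻¹ ≡ 43 (mod 97), so λ ≡ 88·43 ≡ 1.
  x = λ² - 68 - 68 = 1 - 136 ≡ 59; y = λ·(68 - 59) - 44 ≡ 62. → (59, 62)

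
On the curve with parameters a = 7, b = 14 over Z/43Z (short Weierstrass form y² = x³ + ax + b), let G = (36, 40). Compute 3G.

Repeated addition: build up to 3G.
2G: tangent at (36, 40): λ = (3·36² + 7)/(2·40) ≡ 25/37. 37⁻¹ ≡ 7 (mod 43), so λ ≡ 25·7 ≡ 3.
  x = λ² - 36 - 36 = 9 - 72 ≡ 23; y = λ·(36 - 23) - 40 ≡ 42. → (23, 42)
3G: (23, 42) + (36, 40). λ = (40 - 42)/(36 - 23) ≡ 41/13 mod 43. 13⁻¹ ≡ 10 (mod 43), so λ ≡ 23.
  x = λ² - 23 - 36 = 529 - 59 ≡ 40; y = λ·(23 - 40) - 42 ≡ 40. → (40, 40)

(40, 40)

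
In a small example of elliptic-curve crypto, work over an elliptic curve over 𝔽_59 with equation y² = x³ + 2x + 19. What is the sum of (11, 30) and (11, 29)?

The two points share x = 11 and their y-coordinates satisfy 30 + 29 ≡ 0 (mod 59), so they are inverses. Their sum is ∞.

O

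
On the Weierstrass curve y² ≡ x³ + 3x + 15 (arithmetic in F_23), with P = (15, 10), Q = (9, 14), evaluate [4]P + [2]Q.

First 4P:
Repeated addition: build up to 4P.
2P: tangent at (15, 10): λ = (3·15² + 3)/(2·10) ≡ 11/20. 20⁻¹ ≡ 15 (mod 23), so λ ≡ 11·15 ≡ 4.
  x = λ² - 15 - 15 = 16 - 30 ≡ 9; y = λ·(15 - 9) - 10 ≡ 14. → (9, 14)
3P: (9, 14) + (15, 10). λ = (10 - 14)/(15 - 9) ≡ 19/6 mod 23. 6⁻¹ ≡ 4 (mod 23) since 6·4 = 24 ≡ 1, so λ ≡ 7.
  x = λ² - 9 - 15 = 49 - 24 ≡ 2; y = λ·(9 - 2) - 14 ≡ 12. → (2, 12)
4P: (2, 12) + (15, 10). λ = (10 - 12)/(15 - 2) ≡ 21/13 mod 23. 13⁻¹ ≡ 16 (mod 23), so λ ≡ 14.
  x = λ² - 2 - 15 = 196 - 17 ≡ 18; y = λ·(2 - 18) - 12 ≡ 17. → (18, 17)
4P = (18, 17).
Next 2Q:
Repeated addition: build up to 2Q.
2Q: tangent at (9, 14): λ = (3·9² + 3)/(2·14) ≡ 16/5. 5⁻¹ ≡ 14 (mod 23), so λ ≡ 16·14 ≡ 17.
  x = λ² - 9 - 9 = 289 - 18 ≡ 18; y = λ·(9 - 18) - 14 ≡ 17. → (18, 17)
2Q = (18, 17).
Finally 4P + 2Q:
tangent at (18, 17): λ = (3·18² + 3)/(2·17) ≡ 9/11. 11⁻¹ ≡ 21 (mod 23) since 11·21 = 231 ≡ 1, so λ ≡ 9·21 ≡ 5.
  x = λ² - 18 - 18 = 25 - 36 ≡ 12; y = λ·(18 - 12) - 17 ≡ 13. → (12, 13)

(12, 13)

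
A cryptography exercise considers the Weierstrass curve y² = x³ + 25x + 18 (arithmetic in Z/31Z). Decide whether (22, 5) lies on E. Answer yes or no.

y² = 5² ≡ 25; x³ + 25x + 18 = 11216 ≡ 25 (mod 31). 25 = 25.

yes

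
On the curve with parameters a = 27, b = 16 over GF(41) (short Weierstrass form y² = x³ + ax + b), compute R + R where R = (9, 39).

(18, 15)

tangent at (9, 39): λ = (3·9² + 27)/(2·39) ≡ 24/37. 37⁻¹ ≡ 10 (mod 41), so λ ≡ 24·10 ≡ 35.
  x = λ² - 9 - 9 = 1225 - 18 ≡ 18; y = λ·(9 - 18) - 39 ≡ 15. → (18, 15)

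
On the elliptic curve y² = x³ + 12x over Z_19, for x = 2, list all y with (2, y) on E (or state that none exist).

none

x³ + 12x + 0 = 32 ≡ 13 (mod 19).
13 is a non-residue mod 19; no y exists.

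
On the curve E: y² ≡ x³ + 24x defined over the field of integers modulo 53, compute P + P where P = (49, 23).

(37, 5)

tangent at (49, 23): λ = (3·49² + 24)/(2·23) ≡ 19/46. 46⁻¹ ≡ 15 (mod 53), so λ ≡ 19·15 ≡ 20.
  x = λ² - 49 - 49 = 400 - 98 ≡ 37; y = λ·(49 - 37) - 23 ≡ 5. → (37, 5)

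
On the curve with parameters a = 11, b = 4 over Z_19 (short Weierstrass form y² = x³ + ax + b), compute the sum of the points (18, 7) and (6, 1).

(18, 7) + (6, 1). λ = (1 - 7)/(6 - 18) ≡ 13/7 mod 19. 7⁻¹ ≡ 11 (mod 19), so λ ≡ 10.
  x = λ² - 18 - 6 = 100 - 24 ≡ 0; y = λ·(18 - 0) - 7 ≡ 2. → (0, 2)

(0, 2)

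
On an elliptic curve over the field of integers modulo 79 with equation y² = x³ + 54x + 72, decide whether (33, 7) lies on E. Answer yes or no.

no

y² = 7² ≡ 49; x³ + 54x + 72 = 37791 ≡ 29 (mod 79). 49 ≠ 29.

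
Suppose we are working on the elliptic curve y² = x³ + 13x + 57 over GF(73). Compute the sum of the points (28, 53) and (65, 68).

(28, 53) + (65, 68). λ = (68 - 53)/(65 - 28) ≡ 15/37 mod 73. 37⁻¹ ≡ 2 (mod 73), so λ ≡ 30.
  x = λ² - 28 - 65 = 900 - 93 ≡ 4; y = λ·(28 - 4) - 53 ≡ 10. → (4, 10)

(4, 10)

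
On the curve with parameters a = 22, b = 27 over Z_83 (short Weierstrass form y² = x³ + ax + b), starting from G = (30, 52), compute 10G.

(44, 78)

Double-and-add on 10 = (1010)₂. Start with G = (30, 52) for the leading 1-bit.
double: tangent at (30, 52): λ = (3·30² + 22)/(2·52) ≡ 66/21. 21⁻¹ ≡ 4 (mod 83), so λ ≡ 66·4 ≡ 15.
  x = λ² - 30 - 30 = 225 - 60 ≡ 82; y = λ·(30 - 82) - 52 ≡ 81. → (82, 81)
double: tangent at (82, 81): λ = (3·82² + 22)/(2·81) ≡ 25/79. 79⁻¹ ≡ 62 (mod 83), so λ ≡ 25·62 ≡ 56.
  x = λ² - 82 - 82 = 3136 - 164 ≡ 67; y = λ·(82 - 67) - 81 ≡ 12. → (67, 12)
add G: (67, 12) + (30, 52). λ = (52 - 12)/(30 - 67) ≡ 40/46 mod 83. 46⁻¹ ≡ 74 (mod 83) since 46·74 = 3404 ≡ 1, so λ ≡ 55.
  x = λ² - 67 - 30 = 3025 - 97 ≡ 23; y = λ·(67 - 23) - 12 ≡ 1. → (23, 1)
double: tangent at (23, 1): λ = (3·23² + 22)/(2·1) ≡ 32/2. 2⁻¹ ≡ 42 (mod 83), so λ ≡ 32·42 ≡ 16.
  x = λ² - 23 - 23 = 256 - 46 ≡ 44; y = λ·(23 - 44) - 1 ≡ 78. → (44, 78)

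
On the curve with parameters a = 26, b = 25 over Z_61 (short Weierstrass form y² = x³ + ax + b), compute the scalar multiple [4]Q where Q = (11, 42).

(56, 40)

Double-and-add on 4 = (100)₂. Start with Q = (11, 42) for the leading 1-bit.
double: tangent at (11, 42): λ = (3·11² + 26)/(2·42) ≡ 23/23. 23⁻¹ ≡ 8 (mod 61) since 23·8 = 184 ≡ 1, so λ ≡ 23·8 ≡ 1.
  x = λ² - 11 - 11 = 1 - 22 ≡ 40; y = λ·(11 - 40) - 42 ≡ 51. → (40, 51)
double: tangent at (40, 51): λ = (3·40² + 26)/(2·51) ≡ 7/41. 41⁻¹ ≡ 3 (mod 61), so λ ≡ 7·3 ≡ 21.
  x = λ² - 40 - 40 = 441 - 80 ≡ 56; y = λ·(40 - 56) - 51 ≡ 40. → (56, 40)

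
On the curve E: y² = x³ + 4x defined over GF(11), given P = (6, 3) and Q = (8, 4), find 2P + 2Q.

O

First 2P:
Repeated addition: build up to 2P.
2P: tangent at (6, 3): λ = (3·6² + 4)/(2·3) ≡ 2/6. 6⁻¹ ≡ 2 (mod 11) since 6·2 = 12 ≡ 1, so λ ≡ 2·2 ≡ 4.
  x = λ² - 6 - 6 = 16 - 12 ≡ 4; y = λ·(6 - 4) - 3 ≡ 5. → (4, 5)
2P = (4, 5).
Next 2Q:
Repeated addition: build up to 2Q.
2Q: tangent at (8, 4): λ = (3·8² + 4)/(2·4) ≡ 9/8. 8⁻¹ ≡ 7 (mod 11), so λ ≡ 9·7 ≡ 8.
  x = λ² - 8 - 8 = 64 - 16 ≡ 4; y = λ·(8 - 4) - 4 ≡ 6. → (4, 6)
2Q = (4, 6).
Finally 2P + 2Q:
(4, 5) + (4, 6): same x and y₁ ≡ -y₂, so the sum is O.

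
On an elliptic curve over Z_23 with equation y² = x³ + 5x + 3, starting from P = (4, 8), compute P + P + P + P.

(7, 6)

Repeated addition: build up to 4P.
2P: tangent at (4, 8): λ = (3·4² + 5)/(2·8) ≡ 7/16. 16⁻¹ ≡ 13 (mod 23) since 16·13 = 208 ≡ 1, so λ ≡ 7·13 ≡ 22.
  x = λ² - 4 - 4 = 484 - 8 ≡ 16; y = λ·(4 - 16) - 8 ≡ 4. → (16, 4)
3P: (16, 4) + (4, 8). λ = (8 - 4)/(4 - 16) ≡ 4/11 mod 23. 11⁻¹ ≡ 21 (mod 23) since 11·21 = 231 ≡ 1, so λ ≡ 15.
  x = λ² - 16 - 4 = 225 - 20 ≡ 21; y = λ·(16 - 21) - 4 ≡ 13. → (21, 13)
4P: (21, 13) + (4, 8). λ = (8 - 13)/(4 - 21) ≡ 18/6 mod 23. 6⁻¹ ≡ 4 (mod 23), so λ ≡ 3.
  x = λ² - 21 - 4 = 9 - 25 ≡ 7; y = λ·(21 - 7) - 13 ≡ 6. → (7, 6)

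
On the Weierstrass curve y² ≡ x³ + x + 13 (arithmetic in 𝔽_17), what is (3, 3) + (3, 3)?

tangent at (3, 3): λ = (3·3² + 1)/(2·3) ≡ 11/6. 6⁻¹ ≡ 3 (mod 17), so λ ≡ 11·3 ≡ 16.
  x = λ² - 3 - 3 = 256 - 6 ≡ 12; y = λ·(3 - 12) - 3 ≡ 6. → (12, 6)

(12, 6)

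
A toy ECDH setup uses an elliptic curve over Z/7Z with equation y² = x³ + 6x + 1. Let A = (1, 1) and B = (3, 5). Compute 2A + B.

(6, 6)

First 2A:
Repeated addition: build up to 2A.
2A: tangent at (1, 1): λ = (3·1² + 6)/(2·1) ≡ 2/2. 2⁻¹ ≡ 4 (mod 7) since 2·4 = 8 ≡ 1, so λ ≡ 2·4 ≡ 1.
  x = λ² - 1 - 1 = 1 - 2 ≡ 6; y = λ·(1 - 6) - 1 ≡ 1. → (6, 1)
2A = (6, 1).
Finally 2A + B:
(6, 1) + (3, 5). λ = (5 - 1)/(3 - 6) ≡ 4/4 mod 7. 4⁻¹ ≡ 2 (mod 7), so λ ≡ 1.
  x = λ² - 6 - 3 = 1 - 9 ≡ 6; y = λ·(6 - 6) - 1 ≡ 6. → (6, 6)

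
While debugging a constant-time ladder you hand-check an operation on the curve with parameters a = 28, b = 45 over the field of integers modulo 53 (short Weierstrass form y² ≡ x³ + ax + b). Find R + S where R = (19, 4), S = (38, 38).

(19, 4) + (38, 38). λ = (38 - 4)/(38 - 19) ≡ 34/19 mod 53. 19⁻¹ ≡ 14 (mod 53), so λ ≡ 52.
  x = λ² - 19 - 38 = 2704 - 57 ≡ 50; y = λ·(19 - 50) - 4 ≡ 27. → (50, 27)

(50, 27)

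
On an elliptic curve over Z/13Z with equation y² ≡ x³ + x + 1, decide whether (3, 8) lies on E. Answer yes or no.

y² = 8² ≡ 12; x³ + 1x + 1 = 31 ≡ 5 (mod 13). 12 ≠ 5.

no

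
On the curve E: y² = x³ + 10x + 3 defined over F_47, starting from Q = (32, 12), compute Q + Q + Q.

Repeated addition: build up to 3Q.
2Q: tangent at (32, 12): λ = (3·32² + 10)/(2·12) ≡ 27/24. 24⁻¹ ≡ 2 (mod 47) since 24·2 = 48 ≡ 1, so λ ≡ 27·2 ≡ 7.
  x = λ² - 32 - 32 = 49 - 64 ≡ 32; y = λ·(32 - 32) - 12 ≡ 35. → (32, 35)
3Q: (32, 35) + (32, 12): same x and y₁ ≡ -y₂, so the sum is O.

O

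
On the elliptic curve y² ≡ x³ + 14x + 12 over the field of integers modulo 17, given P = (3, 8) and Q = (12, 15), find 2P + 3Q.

(3, 8)

First 2P:
Repeated addition: build up to 2P.
2P: tangent at (3, 8): λ = (3·3² + 14)/(2·8) ≡ 7/16. 16⁻¹ ≡ 16 (mod 17), so λ ≡ 7·16 ≡ 10.
  x = λ² - 3 - 3 = 100 - 6 ≡ 9; y = λ·(3 - 9) - 8 ≡ 0. → (9, 0)
2P = (9, 0).
Next 3Q:
Repeated addition: build up to 3Q.
2Q: tangent at (12, 15): λ = (3·12² + 14)/(2·15) ≡ 4/13. 13⁻¹ ≡ 4 (mod 17) since 13·4 = 52 ≡ 1, so λ ≡ 4·4 ≡ 16.
  x = λ² - 12 - 12 = 256 - 24 ≡ 11; y = λ·(12 - 11) - 15 ≡ 1. → (11, 1)
3Q: (11, 1) + (12, 15). λ = (15 - 1)/(12 - 11) ≡ 14/1 mod 17. 1⁻¹ ≡ 1 (mod 17), so λ ≡ 14.
  x = λ² - 11 - 12 = 196 - 23 ≡ 3; y = λ·(11 - 3) - 1 ≡ 9. → (3, 9)
3Q = (3, 9).
Finally 2P + 3Q:
(9, 0) + (3, 9). λ = (9 - 0)/(3 - 9) ≡ 9/11 mod 17. 11⁻¹ ≡ 14 (mod 17) since 11·14 = 154 ≡ 1, so λ ≡ 7.
  x = λ² - 9 - 3 = 49 - 12 ≡ 3; y = λ·(9 - 3) - 0 ≡ 8. → (3, 8)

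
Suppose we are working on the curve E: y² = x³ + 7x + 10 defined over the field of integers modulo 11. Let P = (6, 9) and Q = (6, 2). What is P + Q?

O

The two points share x = 6 and their y-coordinates satisfy 9 + 2 ≡ 0 (mod 11), so they are inverses. Their sum is O.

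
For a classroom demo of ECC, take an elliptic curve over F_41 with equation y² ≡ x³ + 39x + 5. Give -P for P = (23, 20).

-(23, 20) = (23, -20 mod 41) = (23, 21).

(23, 21)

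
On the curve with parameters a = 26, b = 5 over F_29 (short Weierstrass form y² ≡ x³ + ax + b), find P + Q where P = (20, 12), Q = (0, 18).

(20, 12) + (0, 18). λ = (18 - 12)/(0 - 20) ≡ 6/9 mod 29. 9⁻¹ ≡ 13 (mod 29) since 9·13 = 117 ≡ 1, so λ ≡ 20.
  x = λ² - 20 - 0 = 400 - 20 ≡ 3; y = λ·(20 - 3) - 12 ≡ 9. → (3, 9)

(3, 9)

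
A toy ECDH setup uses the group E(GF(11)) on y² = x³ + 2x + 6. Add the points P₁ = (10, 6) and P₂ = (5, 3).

(10, 5)

(10, 6) + (5, 3). λ = (3 - 6)/(5 - 10) ≡ 8/6 mod 11. 6⁻¹ ≡ 2 (mod 11), so λ ≡ 5.
  x = λ² - 10 - 5 = 25 - 15 ≡ 10; y = λ·(10 - 10) - 6 ≡ 5. → (10, 5)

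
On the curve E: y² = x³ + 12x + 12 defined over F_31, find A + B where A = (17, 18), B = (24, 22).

(17, 18) + (24, 22). λ = (22 - 18)/(24 - 17) ≡ 4/7 mod 31. 7⁻¹ ≡ 9 (mod 31), so λ ≡ 5.
  x = λ² - 17 - 24 = 25 - 41 ≡ 15; y = λ·(17 - 15) - 18 ≡ 23. → (15, 23)

(15, 23)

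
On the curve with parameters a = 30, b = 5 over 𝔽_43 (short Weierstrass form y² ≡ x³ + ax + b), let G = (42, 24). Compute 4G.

Repeated addition: build up to 4G.
2G: tangent at (42, 24): λ = (3·42² + 30)/(2·24) ≡ 33/5. 5⁻¹ ≡ 26 (mod 43), so λ ≡ 33·26 ≡ 41.
  x = λ² - 42 - 42 = 1681 - 84 ≡ 6; y = λ·(42 - 6) - 24 ≡ 33. → (6, 33)
3G: (6, 33) + (42, 24). λ = (24 - 33)/(42 - 6) ≡ 34/36 mod 43. 36⁻¹ ≡ 6 (mod 43), so λ ≡ 32.
  x = λ² - 6 - 42 = 1024 - 48 ≡ 30; y = λ·(6 - 30) - 33 ≡ 16. → (30, 16)
4G: (30, 16) + (42, 24). λ = (24 - 16)/(42 - 30) ≡ 8/12 mod 43. 12⁻¹ ≡ 18 (mod 43), so λ ≡ 15.
  x = λ² - 30 - 42 = 225 - 72 ≡ 24; y = λ·(30 - 24) - 16 ≡ 31. → (24, 31)

(24, 31)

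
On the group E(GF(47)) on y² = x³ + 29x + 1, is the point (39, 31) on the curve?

no

y² = 31² ≡ 21; x³ + 29x + 1 = 60451 ≡ 9 (mod 47). 21 ≠ 9.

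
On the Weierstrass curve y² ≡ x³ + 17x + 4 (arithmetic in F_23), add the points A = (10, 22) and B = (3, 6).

(10, 22) + (3, 6). λ = (6 - 22)/(3 - 10) ≡ 7/16 mod 23. 16⁻¹ ≡ 13 (mod 23) since 16·13 = 208 ≡ 1, so λ ≡ 22.
  x = λ² - 10 - 3 = 484 - 13 ≡ 11; y = λ·(10 - 11) - 22 ≡ 2. → (11, 2)

(11, 2)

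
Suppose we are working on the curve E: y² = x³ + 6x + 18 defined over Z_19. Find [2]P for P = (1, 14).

tangent at (1, 14): λ = (3·1² + 6)/(2·14) ≡ 9/9. 9⁻¹ ≡ 17 (mod 19), so λ ≡ 9·17 ≡ 1.
  x = λ² - 1 - 1 = 1 - 2 ≡ 18; y = λ·(1 - 18) - 14 ≡ 7. → (18, 7)

(18, 7)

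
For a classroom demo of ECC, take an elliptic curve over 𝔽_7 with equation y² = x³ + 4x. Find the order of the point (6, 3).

8

2P: tangent at (6, 3): λ = (3·6² + 4)/(2·3) ≡ 0/6. 6⁻¹ ≡ 6 (mod 7) since 6·6 = 36 ≡ 1, so λ ≡ 0·6 ≡ 0.
  x = λ² - 6 - 6 = 0 - 12 ≡ 2; y = λ·(6 - 2) - 3 ≡ 4. → (2, 4)
3P: (2, 4) + (6, 3). λ = (3 - 4)/(6 - 2) ≡ 6/4 mod 7. 4⁻¹ ≡ 2 (mod 7), so λ ≡ 5.
  x = λ² - 2 - 6 = 25 - 8 ≡ 3; y = λ·(2 - 3) - 4 ≡ 5. → (3, 5)
4P: (3, 5) + (6, 3). λ = (3 - 5)/(6 - 3) ≡ 5/3 mod 7. 3⁻¹ ≡ 5 (mod 7), so λ ≡ 4.
  x = λ² - 3 - 6 = 16 - 9 ≡ 0; y = λ·(3 - 0) - 5 ≡ 0. → (0, 0)
5P: (0, 0) + (6, 3). λ = (3 - 0)/(6 - 0) ≡ 3/6 mod 7. 6⁻¹ ≡ 6 (mod 7), so λ ≡ 4.
  x = λ² - 0 - 6 = 16 - 6 ≡ 3; y = λ·(0 - 3) - 0 ≡ 2. → (3, 2)
6P: (3, 2) + (6, 3). λ = (3 - 2)/(6 - 3) ≡ 1/3 mod 7. 3⁻¹ ≡ 5 (mod 7), so λ ≡ 5.
  x = λ² - 3 - 6 = 25 - 9 ≡ 2; y = λ·(3 - 2) - 2 ≡ 3. → (2, 3)
7P: (2, 3) + (6, 3). λ = (3 - 3)/(6 - 2) ≡ 0/4 mod 7. 4⁻¹ ≡ 2 (mod 7) since 4·2 = 8 ≡ 1, so λ ≡ 0.
  x = λ² - 2 - 6 = 0 - 8 ≡ 6; y = λ·(2 - 6) - 3 ≡ 4. → (6, 4)
8P: (6, 4) + (6, 3): same x and y₁ ≡ -y₂, so the sum is the point at infinity.
8P = the point at infinity, so the order is 8.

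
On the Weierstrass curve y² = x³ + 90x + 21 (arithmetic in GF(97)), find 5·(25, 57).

Write Q = (25, 57).
Repeated addition: build up to 5Q.
2Q: tangent at (25, 57): λ = (3·25² + 90)/(2·57) ≡ 25/17. 17⁻¹ ≡ 40 (mod 97), so λ ≡ 25·40 ≡ 30.
  x = λ² - 25 - 25 = 900 - 50 ≡ 74; y = λ·(25 - 74) - 57 ≡ 25. → (74, 25)
3Q: (74, 25) + (25, 57). λ = (57 - 25)/(25 - 74) ≡ 32/48 mod 97. 48⁻¹ ≡ 95 (mod 97), so λ ≡ 33.
  x = λ² - 74 - 25 = 1089 - 99 ≡ 20; y = λ·(74 - 20) - 25 ≡ 11. → (20, 11)
4Q: (20, 11) + (25, 57). λ = (57 - 11)/(25 - 20) ≡ 46/5 mod 97. 5⁻¹ ≡ 39 (mod 97), so λ ≡ 48.
  x = λ² - 20 - 25 = 2304 - 45 ≡ 28; y = λ·(20 - 28) - 11 ≡ 90. → (28, 90)
5Q: (28, 90) + (25, 57). λ = (57 - 90)/(25 - 28) ≡ 64/94 mod 97. 94⁻¹ ≡ 32 (mod 97), so λ ≡ 11.
  x = λ² - 28 - 25 = 121 - 53 ≡ 68; y = λ·(28 - 68) - 90 ≡ 52. → (68, 52)

(68, 52)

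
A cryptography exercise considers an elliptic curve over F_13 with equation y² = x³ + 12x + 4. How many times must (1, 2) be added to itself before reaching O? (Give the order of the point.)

2P: tangent at (1, 2): λ = (3·1² + 12)/(2·2) ≡ 2/4. 4⁻¹ ≡ 10 (mod 13) since 4·10 = 40 ≡ 1, so λ ≡ 2·10 ≡ 7.
  x = λ² - 1 - 1 = 49 - 2 ≡ 8; y = λ·(1 - 8) - 2 ≡ 1. → (8, 1)
3P: (8, 1) + (1, 2). λ = (2 - 1)/(1 - 8) ≡ 1/6 mod 13. 6⁻¹ ≡ 11 (mod 13), so λ ≡ 11.
  x = λ² - 8 - 1 = 121 - 9 ≡ 8; y = λ·(8 - 8) - 1 ≡ 12. → (8, 12)
4P: (8, 12) + (1, 2). λ = (2 - 12)/(1 - 8) ≡ 3/6 mod 13. 6⁻¹ ≡ 11 (mod 13) since 6·11 = 66 ≡ 1, so λ ≡ 7.
  x = λ² - 8 - 1 = 49 - 9 ≡ 1; y = λ·(8 - 1) - 12 ≡ 11. → (1, 11)
5P: (1, 11) + (1, 2): same x and y₁ ≡ -y₂, so the sum is O.
5P = O, so the order is 5.

5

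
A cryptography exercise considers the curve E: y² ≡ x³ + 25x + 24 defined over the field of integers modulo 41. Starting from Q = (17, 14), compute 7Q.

(40, 30)

Repeated addition: build up to 7Q.
2Q: tangent at (17, 14): λ = (3·17² + 25)/(2·14) ≡ 31/28. 28⁻¹ ≡ 22 (mod 41), so λ ≡ 31·22 ≡ 26.
  x = λ² - 17 - 17 = 676 - 34 ≡ 27; y = λ·(17 - 27) - 14 ≡ 13. → (27, 13)
3Q: (27, 13) + (17, 14). λ = (14 - 13)/(17 - 27) ≡ 1/31 mod 41. 31⁻¹ ≡ 4 (mod 41), so λ ≡ 4.
  x = λ² - 27 - 17 = 16 - 44 ≡ 13; y = λ·(27 - 13) - 13 ≡ 2. → (13, 2)
4Q: (13, 2) + (17, 14). λ = (14 - 2)/(17 - 13) ≡ 12/4 mod 41. 4⁻¹ ≡ 31 (mod 41), so λ ≡ 3.
  x = λ² - 13 - 17 = 9 - 30 ≡ 20; y = λ·(13 - 20) - 2 ≡ 18. → (20, 18)
5Q: (20, 18) + (17, 14). λ = (14 - 18)/(17 - 20) ≡ 37/38 mod 41. 38⁻¹ ≡ 27 (mod 41), so λ ≡ 15.
  x = λ² - 20 - 17 = 225 - 37 ≡ 24; y = λ·(20 - 24) - 18 ≡ 4. → (24, 4)
6Q: (24, 4) + (17, 14). λ = (14 - 4)/(17 - 24) ≡ 10/34 mod 41. 34⁻¹ ≡ 35 (mod 41), so λ ≡ 22.
  x = λ² - 24 - 17 = 484 - 41 ≡ 33; y = λ·(24 - 33) - 4 ≡ 3. → (33, 3)
7Q: (33, 3) + (17, 14). λ = (14 - 3)/(17 - 33) ≡ 11/25 mod 41. 25⁻¹ ≡ 23 (mod 41), so λ ≡ 7.
  x = λ² - 33 - 17 = 49 - 50 ≡ 40; y = λ·(33 - 40) - 3 ≡ 30. → (40, 30)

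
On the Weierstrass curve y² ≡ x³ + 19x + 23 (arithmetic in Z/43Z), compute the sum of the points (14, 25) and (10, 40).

(14, 25) + (10, 40). λ = (40 - 25)/(10 - 14) ≡ 15/39 mod 43. 39⁻¹ ≡ 32 (mod 43) since 39·32 = 1248 ≡ 1, so λ ≡ 7.
  x = λ² - 14 - 10 = 49 - 24 ≡ 25; y = λ·(14 - 25) - 25 ≡ 27. → (25, 27)

(25, 27)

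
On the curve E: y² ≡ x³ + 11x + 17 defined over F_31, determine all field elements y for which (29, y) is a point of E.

7, 24

x³ + 11x + 17 = 24725 ≡ 18 (mod 31).
Square roots of 18 mod 31: 7 and 24 (since 7² = 49 ≡ 18).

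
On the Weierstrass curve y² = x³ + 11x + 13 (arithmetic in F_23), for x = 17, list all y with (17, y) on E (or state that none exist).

x³ + 11x + 13 = 5113 ≡ 7 (mod 23).
7 is a non-residue mod 23; no y exists.

none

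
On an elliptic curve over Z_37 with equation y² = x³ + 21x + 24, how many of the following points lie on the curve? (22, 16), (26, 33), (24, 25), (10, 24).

(22, 16): 16² ≡ 34, rhs ≡ 34 → on.
(26, 33): 33² ≡ 16, rhs ≡ 16 → on.
(24, 25): 25² ≡ 33, rhs ≡ 33 → on.
(10, 24): 24² ≡ 21, rhs ≡ 13 → off.

3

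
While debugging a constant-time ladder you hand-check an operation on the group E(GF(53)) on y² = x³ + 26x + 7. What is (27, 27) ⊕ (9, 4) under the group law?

(8, 12)

(27, 27) + (9, 4). λ = (4 - 27)/(9 - 27) ≡ 30/35 mod 53. 35⁻¹ ≡ 50 (mod 53), so λ ≡ 16.
  x = λ² - 27 - 9 = 256 - 36 ≡ 8; y = λ·(27 - 8) - 27 ≡ 12. → (8, 12)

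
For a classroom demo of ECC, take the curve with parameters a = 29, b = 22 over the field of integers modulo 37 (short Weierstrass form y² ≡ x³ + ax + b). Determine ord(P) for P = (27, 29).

3

2P: tangent at (27, 29): λ = (3·27² + 29)/(2·29) ≡ 33/21. 21⁻¹ ≡ 30 (mod 37) since 21·30 = 630 ≡ 1, so λ ≡ 33·30 ≡ 28.
  x = λ² - 27 - 27 = 784 - 54 ≡ 27; y = λ·(27 - 27) - 29 ≡ 8. → (27, 8)
3P: (27, 8) + (27, 29): same x and y₁ ≡ -y₂, so the sum is 𝒪.
3P = 𝒪, so the order is 3.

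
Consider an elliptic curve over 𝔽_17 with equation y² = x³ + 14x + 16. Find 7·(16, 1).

Write G = (16, 1).
Repeated addition: build up to 7G.
2G: tangent at (16, 1): λ = (3·16² + 14)/(2·1) ≡ 0/2. 2⁻¹ ≡ 9 (mod 17), so λ ≡ 0·9 ≡ 0.
  x = λ² - 16 - 16 = 0 - 32 ≡ 2; y = λ·(16 - 2) - 1 ≡ 16. → (2, 16)
3G: (2, 16) + (16, 1). λ = (1 - 16)/(16 - 2) ≡ 2/14 mod 17. 14⁻¹ ≡ 11 (mod 17) since 14·11 = 154 ≡ 1, so λ ≡ 5.
  x = λ² - 2 - 16 = 25 - 18 ≡ 7; y = λ·(2 - 7) - 16 ≡ 10. → (7, 10)
4G: (7, 10) + (16, 1). λ = (1 - 10)/(16 - 7) ≡ 8/9 mod 17. 9⁻¹ ≡ 2 (mod 17), so λ ≡ 16.
  x = λ² - 7 - 16 = 256 - 23 ≡ 12; y = λ·(7 - 12) - 10 ≡ 12. → (12, 12)
5G: (12, 12) + (16, 1). λ = (1 - 12)/(16 - 12) ≡ 6/4 mod 17. 4⁻¹ ≡ 13 (mod 17) since 4·13 = 52 ≡ 1, so λ ≡ 10.
  x = λ² - 12 - 16 = 100 - 28 ≡ 4; y = λ·(12 - 4) - 12 ≡ 0. → (4, 0)
6G: (4, 0) + (16, 1). λ = (1 - 0)/(16 - 4) ≡ 1/12 mod 17. 12⁻¹ ≡ 10 (mod 17) since 12·10 = 120 ≡ 1, so λ ≡ 10.
  x = λ² - 4 - 16 = 100 - 20 ≡ 12; y = λ·(4 - 12) - 0 ≡ 5. → (12, 5)
7G: (12, 5) + (16, 1). λ = (1 - 5)/(16 - 12) ≡ 13/4 mod 17. 4⁻¹ ≡ 13 (mod 17) since 4·13 = 52 ≡ 1, so λ ≡ 16.
  x = λ² - 12 - 16 = 256 - 28 ≡ 7; y = λ·(12 - 7) - 5 ≡ 7. → (7, 7)

(7, 7)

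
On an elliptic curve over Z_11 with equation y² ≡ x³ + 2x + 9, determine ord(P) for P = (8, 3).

2P: tangent at (8, 3): λ = (3·8² + 2)/(2·3) ≡ 7/6. 6⁻¹ ≡ 2 (mod 11), so λ ≡ 7·2 ≡ 3.
  x = λ² - 8 - 8 = 9 - 16 ≡ 4; y = λ·(8 - 4) - 3 ≡ 9. → (4, 9)
3P: (4, 9) + (8, 3). λ = (3 - 9)/(8 - 4) ≡ 5/4 mod 11. 4⁻¹ ≡ 3 (mod 11) since 4·3 = 12 ≡ 1, so λ ≡ 4.
  x = λ² - 4 - 8 = 16 - 12 ≡ 4; y = λ·(4 - 4) - 9 ≡ 2. → (4, 2)
4P: (4, 2) + (8, 3). λ = (3 - 2)/(8 - 4) ≡ 1/4 mod 11. 4⁻¹ ≡ 3 (mod 11) since 4·3 = 12 ≡ 1, so λ ≡ 3.
  x = λ² - 4 - 8 = 9 - 12 ≡ 8; y = λ·(4 - 8) - 2 ≡ 8. → (8, 8)
5P: (8, 8) + (8, 3): same x and y₁ ≡ -y₂, so the sum is 𝒪.
5P = 𝒪, so the order is 5.

5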